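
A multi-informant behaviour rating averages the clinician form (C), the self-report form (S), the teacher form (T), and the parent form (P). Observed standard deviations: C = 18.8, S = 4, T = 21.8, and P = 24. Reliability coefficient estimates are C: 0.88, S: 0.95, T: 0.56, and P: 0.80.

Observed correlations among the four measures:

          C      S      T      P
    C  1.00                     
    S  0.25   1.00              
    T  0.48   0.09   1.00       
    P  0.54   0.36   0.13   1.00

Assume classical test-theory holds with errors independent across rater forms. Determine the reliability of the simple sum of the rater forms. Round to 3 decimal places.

0.856

Var(C+S+T+P) = 18.8² + 4² + 21.8² + 24² + 2·[18.8·4·0.25 + 18.8·21.8·0.48 + 18.8·24·0.54 + 4·21.8·0.09 + 4·24·0.36 + 21.8·24·0.13] = 1420.68 + 1139.19 = 2559.87.
Under uncorrelated errors the observed covariances equal the true-score covariances, so only the own-variance terms attenuate.
True-score variance = [18.8²·0.88 + 4²·0.95 + 21.8²·0.56 + 24²·0.80] + 1139.19 = 1053.16 + 1139.19 = 2192.35.
Reliability = 2192.35 / 2559.87 = 0.856.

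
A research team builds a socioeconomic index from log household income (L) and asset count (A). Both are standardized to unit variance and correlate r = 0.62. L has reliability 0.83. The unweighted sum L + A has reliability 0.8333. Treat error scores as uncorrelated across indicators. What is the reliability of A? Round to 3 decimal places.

Var(L+A) = 2 + 2·0.62 = 3.240.
True-score variance = ρ_L + ρ_A + 2·0.62, so 0.8333 = (0.83 + ρ_A + 1.24) / 3.240.
ρ_A = 0.8333·3.240 − 0.83 − 1.24 = 0.630.

0.630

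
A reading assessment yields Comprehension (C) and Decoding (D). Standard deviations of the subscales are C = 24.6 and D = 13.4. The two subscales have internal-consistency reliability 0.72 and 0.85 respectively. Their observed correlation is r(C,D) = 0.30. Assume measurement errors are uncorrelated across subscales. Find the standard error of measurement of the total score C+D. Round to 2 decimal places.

Var(total) = 784.72 + 197.784 = 982.504.
True-score variance = 588.341 + 197.784 = 786.125, so reliability = 0.8001.
Error variance = 982.504 − 786.125 = 196.379; SEM = √196.379 = 14.01.

14.01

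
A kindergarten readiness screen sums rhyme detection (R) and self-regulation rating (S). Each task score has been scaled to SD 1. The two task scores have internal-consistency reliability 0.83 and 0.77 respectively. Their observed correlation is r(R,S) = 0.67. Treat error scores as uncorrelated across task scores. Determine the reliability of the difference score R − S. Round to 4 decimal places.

Var(R−S) = 1 + 1 − 2·0.67 = 2 − 1.34 = 0.66.
Because errors are independent across components, Cov(Tᵢ,Tⱼ) = Cov(Xᵢ,Xⱼ); the off-diagonal part of the true-score variance is the same as above.
True-score variance = [0.83 + 0.77] − 1.34 = 1.6 − 1.34 = 0.26.
Reliability = 0.26 / 0.66 = 0.3939.

0.3939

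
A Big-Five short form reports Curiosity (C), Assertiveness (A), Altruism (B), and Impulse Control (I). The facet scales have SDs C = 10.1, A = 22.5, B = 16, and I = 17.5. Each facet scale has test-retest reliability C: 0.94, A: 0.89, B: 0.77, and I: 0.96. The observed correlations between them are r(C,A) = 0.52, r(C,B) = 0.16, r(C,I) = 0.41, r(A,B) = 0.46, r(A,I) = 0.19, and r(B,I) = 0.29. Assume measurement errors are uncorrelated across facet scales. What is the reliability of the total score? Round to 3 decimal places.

0.941

Var(C+A+B+I) = 10.1² + 22.5² + 16² + 17.5² + 2·[10.1·22.5·0.52 + 10.1·16·0.16 + 10.1·17.5·0.41 + 22.5·16·0.46 + 22.5·17.5·0.19 + 16·17.5·0.29] = 1170.51 + 1076.21 = 2246.72.
Under uncorrelated errors the observed covariances equal the true-score covariances, so only the own-variance terms attenuate.
True-score variance = [10.1²·0.94 + 22.5²·0.89 + 16²·0.77 + 17.5²·0.96] + 1076.21 = 1037.57 + 1076.21 = 2113.78.
Reliability = 2113.78 / 2246.72 = 0.941.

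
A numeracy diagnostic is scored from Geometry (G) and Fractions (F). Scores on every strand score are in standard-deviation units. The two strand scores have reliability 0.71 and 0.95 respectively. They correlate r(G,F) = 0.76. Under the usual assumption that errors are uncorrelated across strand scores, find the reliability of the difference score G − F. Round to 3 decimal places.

Var(G−F) = 1 + 1 − 2·0.76 = 2 − 1.52 = 0.48.
With uncorrelated errors the cross-covariances are all true-score covariance, so they carry over unchanged; only the diagonal terms shrink to ρᵢσᵢ².
True-score variance = [0.71 + 0.95] − 1.52 = 1.66 − 1.52 = 0.14.
Reliability = 0.14 / 0.48 = 0.292.

0.292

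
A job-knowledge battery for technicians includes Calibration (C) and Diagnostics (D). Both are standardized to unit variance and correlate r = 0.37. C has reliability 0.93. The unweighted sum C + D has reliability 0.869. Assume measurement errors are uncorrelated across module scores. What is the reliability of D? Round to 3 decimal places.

0.711

Var(C+D) = 2 + 2·0.37 = 2.740.
True-score variance = ρ_C + ρ_D + 2·0.37, so 0.869 = (0.93 + ρ_D + 0.74) / 2.740.
ρ_D = 0.869·2.740 − 0.93 − 0.74 = 0.711.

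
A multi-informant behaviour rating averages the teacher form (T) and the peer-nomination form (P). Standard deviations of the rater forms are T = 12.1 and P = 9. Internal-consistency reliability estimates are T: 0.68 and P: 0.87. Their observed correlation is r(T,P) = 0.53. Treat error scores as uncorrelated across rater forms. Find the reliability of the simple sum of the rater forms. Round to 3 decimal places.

Var(T+P) = 12.1² + 9² + 2·[12.1·9·0.53] = 227.41 + 115.434 = 342.844.
With uncorrelated errors the cross-covariances are all true-score covariance, so they carry over unchanged; only the diagonal terms shrink to ρᵢσᵢ².
True-score variance = [12.1²·0.68 + 9²·0.87] + 115.434 = 170.029 + 115.434 = 285.463.
Reliability = 285.463 / 342.844 = 0.833.

0.833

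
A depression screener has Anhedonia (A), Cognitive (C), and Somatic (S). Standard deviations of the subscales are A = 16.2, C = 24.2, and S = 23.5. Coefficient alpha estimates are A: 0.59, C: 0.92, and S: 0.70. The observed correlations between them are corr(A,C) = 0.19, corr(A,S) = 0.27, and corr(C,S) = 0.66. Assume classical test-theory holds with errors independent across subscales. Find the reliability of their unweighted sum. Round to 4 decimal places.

Var(A+C+S) = 16.2² + 24.2² + 23.5² + 2·[16.2·24.2·0.19 + 16.2·23.5·0.27 + 24.2·23.5·0.66] = 1400.33 + 1105.24 = 2505.57.
Under uncorrelated errors the observed covariances equal the true-score covariances, so only the own-variance terms attenuate.
True-score variance = [16.2²·0.59 + 24.2²·0.92 + 23.5²·0.70] + 1105.24 = 1080.2 + 1105.24 = 2185.44.
Reliability = 2185.44 / 2505.57 = 0.8722.

0.8722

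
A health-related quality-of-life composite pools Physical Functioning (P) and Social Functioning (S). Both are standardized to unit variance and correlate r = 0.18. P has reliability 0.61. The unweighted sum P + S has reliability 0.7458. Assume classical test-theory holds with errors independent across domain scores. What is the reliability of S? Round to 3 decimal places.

0.790

Var(P+S) = 2 + 2·0.18 = 2.360.
True-score variance = ρ_P + ρ_S + 2·0.18, so 0.7458 = (0.61 + ρ_S + 0.36) / 2.360.
ρ_S = 0.7458·2.360 − 0.61 − 0.36 = 0.790.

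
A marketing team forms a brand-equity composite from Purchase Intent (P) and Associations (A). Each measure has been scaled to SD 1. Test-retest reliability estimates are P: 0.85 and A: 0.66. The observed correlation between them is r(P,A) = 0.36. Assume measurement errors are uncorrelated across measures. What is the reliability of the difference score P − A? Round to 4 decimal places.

Var(P−A) = 1 + 1 − 2·0.36 = 2 − 0.72 = 1.28.
With uncorrelated errors the cross-covariances are all true-score covariance, so they carry over unchanged; only the diagonal terms shrink to ρᵢσᵢ².
True-score variance = [0.85 + 0.66] − 0.72 = 1.51 − 0.72 = 0.79.
Reliability = 0.79 / 1.28 = 0.6172.

0.6172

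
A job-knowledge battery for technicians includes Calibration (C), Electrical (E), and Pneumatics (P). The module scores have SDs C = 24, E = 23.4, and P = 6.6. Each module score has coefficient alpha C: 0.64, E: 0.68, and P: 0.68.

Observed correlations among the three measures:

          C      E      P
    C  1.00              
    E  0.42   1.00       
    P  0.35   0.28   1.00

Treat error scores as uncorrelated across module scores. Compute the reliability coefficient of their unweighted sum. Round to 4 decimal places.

0.7841

Var(C+E+P) = 24² + 23.4² + 6.6² + 2·[24·23.4·0.42 + 24·6.6·0.35 + 23.4·6.6·0.28] = 1167.12 + 669.11 = 1836.23.
Because errors are independent across components, Cov(Tᵢ,Tⱼ) = Cov(Xᵢ,Xⱼ); the off-diagonal part of the true-score variance is the same as above.
True-score variance = [24²·0.64 + 23.4²·0.68 + 6.6²·0.68] + 669.11 = 770.602 + 669.11 = 1439.71.
Reliability = 1439.71 / 1836.23 = 0.7841.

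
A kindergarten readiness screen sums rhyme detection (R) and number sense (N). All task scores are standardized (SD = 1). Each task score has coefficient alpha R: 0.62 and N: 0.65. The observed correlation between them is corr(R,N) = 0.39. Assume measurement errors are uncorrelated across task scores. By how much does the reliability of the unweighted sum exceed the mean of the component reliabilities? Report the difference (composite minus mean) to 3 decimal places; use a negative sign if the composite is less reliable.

0.102

Var(sum) = 2 + 0.78 = 2.78; true-score variance = 1.27 + 0.78 = 2.05; composite reliability = 0.7374.
Mean component reliability = 0.6350.
Difference = 0.7374 − 0.6350 = 0.102.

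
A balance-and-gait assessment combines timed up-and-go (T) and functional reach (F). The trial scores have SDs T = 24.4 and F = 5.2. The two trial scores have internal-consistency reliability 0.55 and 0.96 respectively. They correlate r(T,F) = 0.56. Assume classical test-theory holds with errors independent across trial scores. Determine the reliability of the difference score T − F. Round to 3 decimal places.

0.440

Var(T−F) = 24.4² + 5.2² − 2·24.4·5.2·0.56 = 622.4 − 142.106 = 480.294.
Because errors are independent across components, Cov(Tᵢ,Tⱼ) = Cov(Xᵢ,Xⱼ); the off-diagonal part of the true-score variance is the same as above.
True-score variance = [24.4²·0.55 + 5.2²·0.96] − 142.106 = 353.406 − 142.106 = 211.301.
Reliability = 211.301 / 480.294 = 0.440.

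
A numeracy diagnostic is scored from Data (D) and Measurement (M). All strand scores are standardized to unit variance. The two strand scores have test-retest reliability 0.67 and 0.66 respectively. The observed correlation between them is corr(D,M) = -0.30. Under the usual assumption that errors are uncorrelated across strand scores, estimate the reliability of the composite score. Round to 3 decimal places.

Var(D+M) = 2 + 2·[(-0.30)] = 2 − 0.6 = 1.4.
Under uncorrelated errors the observed covariances equal the true-score covariances, so only the own-variance terms attenuate.
True-score variance = [0.67 + 0.66] − 0.6 = 1.33 − 0.6 = 0.73.
Reliability = 0.73 / 1.4 = 0.521.

0.521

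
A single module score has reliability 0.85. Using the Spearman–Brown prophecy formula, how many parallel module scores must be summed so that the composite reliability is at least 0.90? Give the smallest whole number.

k ≥ ρ*(1−ρ₁)/(ρ₁(1−ρ*)) = 0.90·0.15 / (0.85·0.10) = 1.588.
Smallest integer k = 2.

2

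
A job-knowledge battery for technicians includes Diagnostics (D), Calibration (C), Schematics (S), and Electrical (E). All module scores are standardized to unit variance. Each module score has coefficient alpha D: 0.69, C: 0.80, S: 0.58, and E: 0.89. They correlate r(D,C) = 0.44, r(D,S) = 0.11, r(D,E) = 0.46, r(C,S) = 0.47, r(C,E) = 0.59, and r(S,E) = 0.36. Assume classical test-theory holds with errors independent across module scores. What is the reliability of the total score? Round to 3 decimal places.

0.883

Var(D+C+S+E) = 4 + 2·[0.44 + 0.11 + 0.46 + 0.47 + 0.59 + 0.36] = 4 + 4.86 = 8.86.
Because errors are independent across components, Cov(Tᵢ,Tⱼ) = Cov(Xᵢ,Xⱼ); the off-diagonal part of the true-score variance is the same as above.
True-score variance = [0.69 + 0.80 + 0.58 + 0.89] + 4.86 = 2.96 + 4.86 = 7.82.
Reliability = 7.82 / 8.86 = 0.883.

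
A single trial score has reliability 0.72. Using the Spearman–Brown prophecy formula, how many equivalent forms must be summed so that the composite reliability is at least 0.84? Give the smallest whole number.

3

k ≥ ρ*(1−ρ₁)/(ρ₁(1−ρ*)) = 0.84·0.28 / (0.72·0.16) = 2.042.
Smallest integer k = 3.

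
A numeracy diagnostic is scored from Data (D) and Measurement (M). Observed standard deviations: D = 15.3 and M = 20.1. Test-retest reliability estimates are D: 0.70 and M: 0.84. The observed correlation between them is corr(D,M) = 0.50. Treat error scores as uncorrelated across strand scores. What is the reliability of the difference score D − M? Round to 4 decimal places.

Var(D−M) = 15.3² + 20.1² − 2·15.3·20.1·0.50 = 638.1 − 307.53 = 330.57.
Under uncorrelated errors the observed covariances equal the true-score covariances, so only the own-variance terms attenuate.
True-score variance = [15.3²·0.70 + 20.1²·0.84] − 307.53 = 503.231 − 307.53 = 195.701.
Reliability = 195.701 / 330.57 = 0.5920.

0.5920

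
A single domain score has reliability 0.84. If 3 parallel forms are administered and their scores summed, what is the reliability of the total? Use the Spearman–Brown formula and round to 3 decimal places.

ρ_k = kρ / (1 + (k−1)ρ) = 3·0.84 / (1 + 2·0.84) = 2.520 / 2.680 = 0.940.

0.940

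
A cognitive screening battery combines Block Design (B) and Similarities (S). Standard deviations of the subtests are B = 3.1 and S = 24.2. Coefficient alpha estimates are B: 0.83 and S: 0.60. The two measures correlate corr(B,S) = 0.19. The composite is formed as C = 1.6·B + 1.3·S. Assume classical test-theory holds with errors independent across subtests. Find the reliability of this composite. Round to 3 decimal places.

Var(C) = 1.6²·3.1² + 1.3²·24.2² + 2·[2.08·3.1·24.2·0.19] = 1014.33 + 59.2958 = 1073.63.
Because errors are independent across components, Cov(Tᵢ,Tⱼ) = Cov(Xᵢ,Xⱼ); the off-diagonal part of the true-score variance is the same as above.
True-score variance = [1.6²·3.1²·0.83 + 1.3²·24.2²·0.60] + 59.2958 = 614.258 + 59.2958 = 673.554.
Reliability = 673.554 / 1073.63 = 0.627.

0.627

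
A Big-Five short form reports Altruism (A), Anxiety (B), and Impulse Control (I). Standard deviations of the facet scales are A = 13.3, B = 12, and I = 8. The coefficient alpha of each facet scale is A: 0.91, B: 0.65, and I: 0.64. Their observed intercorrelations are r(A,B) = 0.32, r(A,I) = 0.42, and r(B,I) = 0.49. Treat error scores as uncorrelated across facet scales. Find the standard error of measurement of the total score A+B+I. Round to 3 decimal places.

9.453

Var(total) = 384.89 + 285.6 = 670.49.
True-score variance = 295.53 + 285.6 = 581.13, so reliability = 0.8667.
Error variance = 670.49 − 581.13 = 89.3601; SEM = √89.3601 = 9.453.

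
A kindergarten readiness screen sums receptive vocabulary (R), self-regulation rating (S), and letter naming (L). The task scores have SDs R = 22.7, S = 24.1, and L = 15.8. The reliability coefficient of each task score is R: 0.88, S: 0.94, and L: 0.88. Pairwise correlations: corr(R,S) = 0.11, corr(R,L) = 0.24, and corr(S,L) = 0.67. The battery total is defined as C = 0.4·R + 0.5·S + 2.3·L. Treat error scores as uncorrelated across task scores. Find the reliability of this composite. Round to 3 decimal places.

Var(C) = 0.4²·22.7² + 0.5²·24.1² + 2.3²·15.8² + 2·[0.2·22.7·24.1·0.11 + 0.92·22.7·15.8·0.24 + 1.15·24.1·15.8·0.67] = 1548.24 + 769.237 = 2317.48.
With uncorrelated errors the cross-covariances are all true-score covariance, so they carry over unchanged; only the diagonal terms shrink to ρᵢσᵢ².
True-score variance = [0.4²·22.7²·0.88 + 0.5²·24.1²·0.94 + 2.3²·15.8²·0.88] + 769.237 = 1371.17 + 769.237 = 2140.4.
Reliability = 2140.4 / 2317.48 = 0.924.

0.924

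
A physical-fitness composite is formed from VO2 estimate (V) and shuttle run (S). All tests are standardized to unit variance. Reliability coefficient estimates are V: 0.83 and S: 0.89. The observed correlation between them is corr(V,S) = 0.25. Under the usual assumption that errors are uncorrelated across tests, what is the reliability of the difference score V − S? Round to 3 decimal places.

Var(V−S) = 1 + 1 − 2·0.25 = 2 − 0.5 = 1.5.
With uncorrelated errors the cross-covariances are all true-score covariance, so they carry over unchanged; only the diagonal terms shrink to ρᵢσᵢ².
True-score variance = [0.83 + 0.89] − 0.5 = 1.72 − 0.5 = 1.22.
Reliability = 1.22 / 1.5 = 0.813.

0.813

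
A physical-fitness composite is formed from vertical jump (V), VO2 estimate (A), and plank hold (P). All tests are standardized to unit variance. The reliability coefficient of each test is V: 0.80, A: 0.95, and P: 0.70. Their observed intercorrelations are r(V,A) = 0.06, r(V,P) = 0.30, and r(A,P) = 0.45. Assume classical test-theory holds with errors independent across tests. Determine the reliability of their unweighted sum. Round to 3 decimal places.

Var(V+A+P) = 3 + 2·[0.06 + 0.30 + 0.45] = 3 + 1.62 = 4.62.
With uncorrelated errors the cross-covariances are all true-score covariance, so they carry over unchanged; only the diagonal terms shrink to ρᵢσᵢ².
True-score variance = [0.80 + 0.95 + 0.70] + 1.62 = 2.45 + 1.62 = 4.07.
Reliability = 4.07 / 4.62 = 0.881.

0.881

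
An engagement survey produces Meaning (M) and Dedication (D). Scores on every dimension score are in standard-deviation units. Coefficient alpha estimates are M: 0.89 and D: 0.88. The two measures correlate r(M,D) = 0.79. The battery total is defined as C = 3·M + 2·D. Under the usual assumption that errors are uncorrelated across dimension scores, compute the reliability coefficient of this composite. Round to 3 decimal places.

0.935

Var(C) = 3² + 2² + 2·[6·0.79] = 13 + 9.48 = 22.48.
Because errors are independent across components, Cov(Tᵢ,Tⱼ) = Cov(Xᵢ,Xⱼ); the off-diagonal part of the true-score variance is the same as above.
True-score variance = [3²·0.89 + 2²·0.88] + 9.48 = 11.53 + 9.48 = 21.01.
Reliability = 21.01 / 22.48 = 0.935.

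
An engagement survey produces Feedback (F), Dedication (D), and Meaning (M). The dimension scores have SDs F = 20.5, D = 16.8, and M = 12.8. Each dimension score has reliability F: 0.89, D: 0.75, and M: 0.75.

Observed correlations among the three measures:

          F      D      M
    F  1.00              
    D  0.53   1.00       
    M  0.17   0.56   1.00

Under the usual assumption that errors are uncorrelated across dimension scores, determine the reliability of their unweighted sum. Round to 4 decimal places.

0.8990

Var(F+D+M) = 20.5² + 16.8² + 12.8² + 2·[20.5·16.8·0.53 + 20.5·12.8·0.17 + 16.8·12.8·0.56] = 866.33 + 695.125 = 1561.45.
With uncorrelated errors the cross-covariances are all true-score covariance, so they carry over unchanged; only the diagonal terms shrink to ρᵢσᵢ².
True-score variance = [20.5²·0.89 + 16.8²·0.75 + 12.8²·0.75] + 695.125 = 708.582 + 695.125 = 1403.71.
Reliability = 1403.71 / 1561.45 = 0.8990.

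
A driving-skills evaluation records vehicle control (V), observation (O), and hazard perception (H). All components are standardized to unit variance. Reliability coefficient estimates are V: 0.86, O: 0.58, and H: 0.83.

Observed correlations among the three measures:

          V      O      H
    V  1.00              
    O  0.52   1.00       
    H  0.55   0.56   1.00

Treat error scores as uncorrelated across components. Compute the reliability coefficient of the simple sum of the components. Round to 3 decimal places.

Var(V+O+H) = 3 + 2·[0.52 + 0.55 + 0.56] = 3 + 3.26 = 6.26.
Because errors are independent across components, Cov(Tᵢ,Tⱼ) = Cov(Xᵢ,Xⱼ); the off-diagonal part of the true-score variance is the same as above.
True-score variance = [0.86 + 0.58 + 0.83] + 3.26 = 2.27 + 3.26 = 5.53.
Reliability = 5.53 / 6.26 = 0.883.

0.883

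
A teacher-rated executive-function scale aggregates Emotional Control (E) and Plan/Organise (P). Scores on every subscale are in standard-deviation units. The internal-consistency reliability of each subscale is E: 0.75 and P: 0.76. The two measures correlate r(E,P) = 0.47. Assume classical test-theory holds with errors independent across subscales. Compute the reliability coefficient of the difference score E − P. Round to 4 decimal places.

0.5377

Var(E−P) = 1 + 1 − 2·0.47 = 2 − 0.94 = 1.06.
With uncorrelated errors the cross-covariances are all true-score covariance, so they carry over unchanged; only the diagonal terms shrink to ρᵢσᵢ².
True-score variance = [0.75 + 0.76] − 0.94 = 1.51 − 0.94 = 0.57.
Reliability = 0.57 / 1.06 = 0.5377.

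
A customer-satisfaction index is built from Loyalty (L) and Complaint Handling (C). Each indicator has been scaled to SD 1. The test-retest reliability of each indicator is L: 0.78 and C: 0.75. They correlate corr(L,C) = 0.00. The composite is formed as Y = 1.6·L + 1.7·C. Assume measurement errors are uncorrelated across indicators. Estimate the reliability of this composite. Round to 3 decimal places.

0.764

Var(Y) = 1.6² + 1.7² + 2·[2.72·0.00] = 5.45 + 0 = 5.45.
Because errors are independent across components, Cov(Tᵢ,Tⱼ) = Cov(Xᵢ,Xⱼ); the off-diagonal part of the true-score variance is the same as above.
True-score variance = [1.6²·0.78 + 1.7²·0.75] + 0 = 4.1643 + 0 = 4.1643.
Reliability = 4.1643 / 5.45 = 0.764.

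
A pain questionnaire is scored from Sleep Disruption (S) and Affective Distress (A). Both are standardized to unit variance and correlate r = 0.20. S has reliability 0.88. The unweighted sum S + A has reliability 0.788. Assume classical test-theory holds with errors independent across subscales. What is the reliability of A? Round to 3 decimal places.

Var(S+A) = 2 + 2·0.20 = 2.400.
True-score variance = ρ_S + ρ_A + 2·0.20, so 0.788 = (0.88 + ρ_A + 0.40) / 2.400.
ρ_A = 0.788·2.400 − 0.88 − 0.40 = 0.611.

0.611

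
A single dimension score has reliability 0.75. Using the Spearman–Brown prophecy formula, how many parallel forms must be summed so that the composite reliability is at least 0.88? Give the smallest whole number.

k ≥ ρ*(1−ρ₁)/(ρ₁(1−ρ*)) = 0.88·0.25 / (0.75·0.12) = 2.444.
Smallest integer k = 3.

3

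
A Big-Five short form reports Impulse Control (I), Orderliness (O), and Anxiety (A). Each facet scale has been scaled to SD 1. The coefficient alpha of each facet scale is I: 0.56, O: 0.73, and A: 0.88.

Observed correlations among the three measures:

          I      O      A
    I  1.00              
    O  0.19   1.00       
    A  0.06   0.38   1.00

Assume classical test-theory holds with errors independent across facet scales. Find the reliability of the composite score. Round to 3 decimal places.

Var(I+O+A) = 3 + 2·[0.19 + 0.06 + 0.38] = 3 + 1.26 = 4.26.
Under uncorrelated errors the observed covariances equal the true-score covariances, so only the own-variance terms attenuate.
True-score variance = [0.56 + 0.73 + 0.88] + 1.26 = 2.17 + 1.26 = 3.43.
Reliability = 3.43 / 4.26 = 0.805.

0.805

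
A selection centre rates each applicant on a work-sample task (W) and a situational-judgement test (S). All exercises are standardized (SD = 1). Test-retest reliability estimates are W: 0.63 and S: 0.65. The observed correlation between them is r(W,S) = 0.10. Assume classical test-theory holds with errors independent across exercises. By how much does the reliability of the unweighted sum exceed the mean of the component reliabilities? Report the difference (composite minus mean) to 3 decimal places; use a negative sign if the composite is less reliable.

0.033

Var(sum) = 2 + 0.2 = 2.2; true-score variance = 1.28 + 0.2 = 1.48; composite reliability = 0.6727.
Mean component reliability = 0.6400.
Difference = 0.6727 − 0.6400 = 0.033.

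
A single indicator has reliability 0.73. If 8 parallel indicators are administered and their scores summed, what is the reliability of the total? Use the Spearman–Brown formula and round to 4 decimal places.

ρ_k = kρ / (1 + (k−1)ρ) = 8·0.73 / (1 + 7·0.73) = 5.840 / 6.110 = 0.9558.

0.9558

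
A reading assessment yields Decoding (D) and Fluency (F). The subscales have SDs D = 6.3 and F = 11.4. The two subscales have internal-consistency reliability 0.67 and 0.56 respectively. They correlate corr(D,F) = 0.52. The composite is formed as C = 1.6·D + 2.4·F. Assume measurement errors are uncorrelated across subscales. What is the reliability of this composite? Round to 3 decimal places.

0.681

Var(C) = 1.6²·6.3² + 2.4²·11.4² + 2·[3.84·6.3·11.4·0.52] = 850.176 + 286.82 = 1137.
Under uncorrelated errors the observed covariances equal the true-score covariances, so only the own-variance terms attenuate.
True-score variance = [1.6²·6.3²·0.67 + 2.4²·11.4²·0.56] + 286.82 = 487.275 + 286.82 = 774.096.
Reliability = 774.096 / 1137 = 0.681.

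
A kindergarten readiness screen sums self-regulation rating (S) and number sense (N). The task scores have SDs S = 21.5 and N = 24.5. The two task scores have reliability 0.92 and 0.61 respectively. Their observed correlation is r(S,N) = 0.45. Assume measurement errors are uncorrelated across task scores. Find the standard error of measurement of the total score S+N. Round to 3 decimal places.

Var(total) = 1062.5 + 474.075 = 1536.58.
True-score variance = 791.423 + 474.075 = 1265.5, so reliability = 0.8236.
Error variance = 1536.58 − 1265.5 = 271.078; SEM = √271.078 = 16.464.

16.464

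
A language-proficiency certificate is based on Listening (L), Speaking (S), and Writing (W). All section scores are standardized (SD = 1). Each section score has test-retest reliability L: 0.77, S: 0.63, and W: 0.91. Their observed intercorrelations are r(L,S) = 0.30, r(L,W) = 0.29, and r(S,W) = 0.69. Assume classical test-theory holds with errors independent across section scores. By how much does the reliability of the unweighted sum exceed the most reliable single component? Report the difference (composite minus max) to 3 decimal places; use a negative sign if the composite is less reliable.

-0.034

Var(sum) = 3 + 2.56 = 5.56; true-score variance = 2.31 + 2.56 = 4.87; composite reliability = 0.8759.
Max component reliability = 0.9100.
Difference = 0.8759 − 0.9100 = -0.034.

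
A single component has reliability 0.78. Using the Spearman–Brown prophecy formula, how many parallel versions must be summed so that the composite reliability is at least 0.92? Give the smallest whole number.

k ≥ ρ*(1−ρ₁)/(ρ₁(1−ρ*)) = 0.92·0.22 / (0.78·0.08) = 3.244.
Smallest integer k = 4.

4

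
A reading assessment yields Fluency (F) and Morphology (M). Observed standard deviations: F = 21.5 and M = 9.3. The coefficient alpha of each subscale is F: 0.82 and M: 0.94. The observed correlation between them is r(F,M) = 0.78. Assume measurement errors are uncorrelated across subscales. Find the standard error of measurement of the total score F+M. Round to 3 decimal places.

9.402

Var(total) = 548.74 + 311.922 = 860.662.
True-score variance = 460.346 + 311.922 = 772.268, so reliability = 0.8973.
Error variance = 860.662 − 772.268 = 88.3944; SEM = √88.3944 = 9.402.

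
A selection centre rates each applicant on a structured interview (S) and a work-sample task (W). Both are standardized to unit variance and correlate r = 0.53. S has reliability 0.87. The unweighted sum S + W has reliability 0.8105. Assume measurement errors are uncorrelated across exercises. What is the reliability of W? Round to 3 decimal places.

0.550

Var(S+W) = 2 + 2·0.53 = 3.060.
True-score variance = ρ_S + ρ_W + 2·0.53, so 0.8105 = (0.87 + ρ_W + 1.06) / 3.060.
ρ_W = 0.8105·3.060 − 0.87 − 1.06 = 0.550.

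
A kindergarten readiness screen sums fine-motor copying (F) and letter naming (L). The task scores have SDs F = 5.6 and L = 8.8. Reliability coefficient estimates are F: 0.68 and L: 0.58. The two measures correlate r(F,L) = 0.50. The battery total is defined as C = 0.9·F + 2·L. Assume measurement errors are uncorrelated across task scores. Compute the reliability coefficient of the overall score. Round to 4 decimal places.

0.6739

Var(C) = 0.9²·5.6² + 2²·8.8² + 2·[1.8·5.6·8.8·0.50] = 335.162 + 88.704 = 423.866.
With uncorrelated errors the cross-covariances are all true-score covariance, so they carry over unchanged; only the diagonal terms shrink to ρᵢσᵢ².
True-score variance = [0.9²·5.6²·0.68 + 2²·8.8²·0.58] + 88.704 = 196.934 + 88.704 = 285.638.
Reliability = 285.638 / 423.866 = 0.6739.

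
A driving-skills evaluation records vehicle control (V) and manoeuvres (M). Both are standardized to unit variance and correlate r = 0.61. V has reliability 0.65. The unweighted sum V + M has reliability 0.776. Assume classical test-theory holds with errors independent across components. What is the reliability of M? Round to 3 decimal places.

Var(V+M) = 2 + 2·0.61 = 3.220.
True-score variance = ρ_V + ρ_M + 2·0.61, so 0.776 = (0.65 + ρ_M + 1.22) / 3.220.
ρ_M = 0.776·3.220 − 0.65 − 1.22 = 0.629.

0.629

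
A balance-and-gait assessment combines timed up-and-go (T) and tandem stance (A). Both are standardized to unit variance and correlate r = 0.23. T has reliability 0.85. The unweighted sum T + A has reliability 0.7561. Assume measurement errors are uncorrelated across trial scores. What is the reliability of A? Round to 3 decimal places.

0.550

Var(T+A) = 2 + 2·0.23 = 2.460.
True-score variance = ρ_T + ρ_A + 2·0.23, so 0.7561 = (0.85 + ρ_A + 0.46) / 2.460.
ρ_A = 0.7561·2.460 − 0.85 − 0.46 = 0.550.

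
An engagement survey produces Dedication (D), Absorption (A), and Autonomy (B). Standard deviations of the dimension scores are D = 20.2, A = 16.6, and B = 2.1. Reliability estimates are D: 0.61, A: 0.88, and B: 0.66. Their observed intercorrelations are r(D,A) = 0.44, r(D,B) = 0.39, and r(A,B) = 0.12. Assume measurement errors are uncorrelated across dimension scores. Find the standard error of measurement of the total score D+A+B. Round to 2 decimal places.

Var(total) = 688.01 + 336.536 = 1024.55.
True-score variance = 494.308 + 336.536 = 830.843, so reliability = 0.8109.
Error variance = 1024.55 − 830.843 = 193.702; SEM = √193.702 = 13.92.

13.92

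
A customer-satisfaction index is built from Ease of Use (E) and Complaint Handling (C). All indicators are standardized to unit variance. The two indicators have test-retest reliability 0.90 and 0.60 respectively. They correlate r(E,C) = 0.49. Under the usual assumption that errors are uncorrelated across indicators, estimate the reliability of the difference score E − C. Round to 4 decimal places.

0.5098

Var(E−C) = 1 + 1 − 2·0.49 = 2 − 0.98 = 1.02.
Because errors are independent across components, Cov(Tᵢ,Tⱼ) = Cov(Xᵢ,Xⱼ); the off-diagonal part of the true-score variance is the same as above.
True-score variance = [0.90 + 0.60] − 0.98 = 1.5 − 0.98 = 0.52.
Reliability = 0.52 / 1.02 = 0.5098.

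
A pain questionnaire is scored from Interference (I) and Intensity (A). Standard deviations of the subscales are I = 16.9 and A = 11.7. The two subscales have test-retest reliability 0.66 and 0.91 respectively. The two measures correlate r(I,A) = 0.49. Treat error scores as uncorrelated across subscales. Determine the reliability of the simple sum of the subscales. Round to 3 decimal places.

Var(I+A) = 16.9² + 11.7² + 2·[16.9·11.7·0.49] = 422.5 + 193.775 = 616.275.
With uncorrelated errors the cross-covariances are all true-score covariance, so they carry over unchanged; only the diagonal terms shrink to ρᵢσᵢ².
True-score variance = [16.9²·0.66 + 11.7²·0.91] + 193.775 = 313.072 + 193.775 = 506.848.
Reliability = 506.848 / 616.275 = 0.822.

0.822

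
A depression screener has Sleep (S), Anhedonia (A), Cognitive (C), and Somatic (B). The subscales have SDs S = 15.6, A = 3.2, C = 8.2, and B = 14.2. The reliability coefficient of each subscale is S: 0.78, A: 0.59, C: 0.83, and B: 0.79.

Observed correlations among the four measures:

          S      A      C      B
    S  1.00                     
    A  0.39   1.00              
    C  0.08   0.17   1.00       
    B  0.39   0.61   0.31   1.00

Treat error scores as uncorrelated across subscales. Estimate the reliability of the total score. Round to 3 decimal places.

Var(S+A+C+B) = 15.6² + 3.2² + 8.2² + 14.2² + 2·[15.6·3.2·0.39 + 15.6·8.2·0.08 + 15.6·14.2·0.39 + 3.2·8.2·0.17 + 3.2·14.2·0.61 + 8.2·14.2·0.31] = 522.48 + 368.742 = 891.222.
Under uncorrelated errors the observed covariances equal the true-score covariances, so only the own-variance terms attenuate.
True-score variance = [15.6²·0.78 + 3.2²·0.59 + 8.2²·0.83 + 14.2²·0.79] + 368.742 = 410.967 + 368.742 = 779.709.
Reliability = 779.709 / 891.222 = 0.875.

0.875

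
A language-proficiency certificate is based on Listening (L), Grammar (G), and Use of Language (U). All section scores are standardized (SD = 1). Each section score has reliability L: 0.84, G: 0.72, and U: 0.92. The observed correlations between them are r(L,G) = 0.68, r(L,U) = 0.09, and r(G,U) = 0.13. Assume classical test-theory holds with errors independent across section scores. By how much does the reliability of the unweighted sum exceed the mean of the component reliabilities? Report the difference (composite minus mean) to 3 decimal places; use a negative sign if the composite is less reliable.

Var(sum) = 3 + 1.8 = 4.8; true-score variance = 2.48 + 1.8 = 4.28; composite reliability = 0.8917.
Mean component reliability = 0.8267.
Difference = 0.8917 − 0.8267 = 0.065.

0.065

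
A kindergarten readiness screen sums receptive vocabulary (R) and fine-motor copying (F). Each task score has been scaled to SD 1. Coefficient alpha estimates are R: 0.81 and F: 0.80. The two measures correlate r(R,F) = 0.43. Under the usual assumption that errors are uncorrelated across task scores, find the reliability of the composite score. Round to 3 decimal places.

0.864

Var(R+F) = 2 + 2·[0.43] = 2 + 0.86 = 2.86.
Because errors are independent across components, Cov(Tᵢ,Tⱼ) = Cov(Xᵢ,Xⱼ); the off-diagonal part of the true-score variance is the same as above.
True-score variance = [0.81 + 0.80] + 0.86 = 1.61 + 0.86 = 2.47.
Reliability = 2.47 / 2.86 = 0.864.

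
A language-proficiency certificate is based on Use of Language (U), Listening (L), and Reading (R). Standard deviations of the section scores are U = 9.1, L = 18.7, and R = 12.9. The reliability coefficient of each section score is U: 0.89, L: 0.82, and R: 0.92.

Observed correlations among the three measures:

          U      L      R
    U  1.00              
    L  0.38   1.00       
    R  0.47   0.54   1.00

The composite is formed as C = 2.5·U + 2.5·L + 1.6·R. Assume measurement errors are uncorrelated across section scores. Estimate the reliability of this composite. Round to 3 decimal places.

Var(C) = 2.5²·9.1² + 2.5²·18.7² + 1.6²·12.9² + 2·[6.25·9.1·18.7·0.38 + 4·9.1·12.9·0.47 + 4·18.7·12.9·0.54] = 3129.13 + 2291.81 = 5420.94.
Because errors are independent across components, Cov(Tᵢ,Tⱼ) = Cov(Xᵢ,Xⱼ); the off-diagonal part of the true-score variance is the same as above.
True-score variance = [2.5²·9.1²·0.89 + 2.5²·18.7²·0.82 + 1.6²·12.9²·0.92] + 2291.81 = 2644.72 + 2291.81 = 4936.53.
Reliability = 4936.53 / 5420.94 = 0.911.

0.911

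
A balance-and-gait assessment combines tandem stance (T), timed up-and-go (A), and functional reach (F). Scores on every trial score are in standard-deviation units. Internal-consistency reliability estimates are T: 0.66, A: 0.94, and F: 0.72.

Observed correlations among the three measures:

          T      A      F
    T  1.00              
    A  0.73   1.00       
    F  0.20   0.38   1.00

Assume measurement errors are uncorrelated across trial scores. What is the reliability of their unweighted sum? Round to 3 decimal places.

0.879

Var(T+A+F) = 3 + 2·[0.73 + 0.20 + 0.38] = 3 + 2.62 = 5.62.
With uncorrelated errors the cross-covariances are all true-score covariance, so they carry over unchanged; only the diagonal terms shrink to ρᵢσᵢ².
True-score variance = [0.66 + 0.94 + 0.72] + 2.62 = 2.32 + 2.62 = 4.94.
Reliability = 4.94 / 5.62 = 0.879.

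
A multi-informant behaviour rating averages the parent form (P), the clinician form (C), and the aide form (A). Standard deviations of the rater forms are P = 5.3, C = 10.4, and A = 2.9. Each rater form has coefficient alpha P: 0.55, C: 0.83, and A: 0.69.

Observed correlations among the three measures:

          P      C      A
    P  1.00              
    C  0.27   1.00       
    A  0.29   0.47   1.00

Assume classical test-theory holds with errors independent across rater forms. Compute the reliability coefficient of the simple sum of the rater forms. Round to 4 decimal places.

Var(P+C+A) = 5.3² + 10.4² + 2.9² + 2·[5.3·10.4·0.27 + 5.3·2.9·0.29 + 10.4·2.9·0.47] = 144.66 + 67.0298 = 211.69.
Under uncorrelated errors the observed covariances equal the true-score covariances, so only the own-variance terms attenuate.
True-score variance = [5.3²·0.55 + 10.4²·0.83 + 2.9²·0.69] + 67.0298 = 111.025 + 67.0298 = 178.055.
Reliability = 178.055 / 211.69 = 0.8411.

0.8411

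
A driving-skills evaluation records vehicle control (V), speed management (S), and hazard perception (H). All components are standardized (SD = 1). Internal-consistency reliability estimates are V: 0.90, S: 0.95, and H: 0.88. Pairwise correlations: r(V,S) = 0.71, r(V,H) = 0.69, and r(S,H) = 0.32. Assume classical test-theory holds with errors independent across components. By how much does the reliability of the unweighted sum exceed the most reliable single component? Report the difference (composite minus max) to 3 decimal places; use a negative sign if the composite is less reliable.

Var(sum) = 3 + 3.44 = 6.44; true-score variance = 2.73 + 3.44 = 6.17; composite reliability = 0.9581.
Max component reliability = 0.9500.
Difference = 0.9581 − 0.9500 = 0.008.

0.008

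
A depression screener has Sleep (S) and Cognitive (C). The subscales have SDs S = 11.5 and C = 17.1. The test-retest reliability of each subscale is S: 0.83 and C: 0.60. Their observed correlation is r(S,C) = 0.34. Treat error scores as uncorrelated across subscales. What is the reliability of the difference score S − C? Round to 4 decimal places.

0.5207

Var(S−C) = 11.5² + 17.1² − 2·11.5·17.1·0.34 = 424.66 − 133.722 = 290.938.
Because errors are independent across components, Cov(Tᵢ,Tⱼ) = Cov(Xᵢ,Xⱼ); the off-diagonal part of the true-score variance is the same as above.
True-score variance = [11.5²·0.83 + 17.1²·0.60] − 133.722 = 285.214 − 133.722 = 151.492.
Reliability = 151.492 / 290.938 = 0.5207.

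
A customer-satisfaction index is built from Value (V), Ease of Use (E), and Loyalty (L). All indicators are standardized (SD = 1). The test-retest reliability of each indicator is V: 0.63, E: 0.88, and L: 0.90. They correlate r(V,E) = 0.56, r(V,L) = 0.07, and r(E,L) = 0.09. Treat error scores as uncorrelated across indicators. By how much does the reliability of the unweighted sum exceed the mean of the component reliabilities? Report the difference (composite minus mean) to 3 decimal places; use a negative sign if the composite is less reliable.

0.064

Var(sum) = 3 + 1.44 = 4.44; true-score variance = 2.41 + 1.44 = 3.85; composite reliability = 0.8671.
Mean component reliability = 0.8033.
Difference = 0.8671 − 0.8033 = 0.064.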